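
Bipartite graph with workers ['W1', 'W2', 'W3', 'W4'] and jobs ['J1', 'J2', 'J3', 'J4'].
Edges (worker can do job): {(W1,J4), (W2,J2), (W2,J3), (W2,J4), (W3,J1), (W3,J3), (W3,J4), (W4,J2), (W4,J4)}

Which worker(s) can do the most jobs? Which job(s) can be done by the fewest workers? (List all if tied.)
Most versatile: W2, W3 (3 jobs); Least covered: J1 (1 workers)

Worker degrees (jobs they can do): W1:1, W2:3, W3:3, W4:2
Job degrees (workers who can do it): J1:1, J2:2, J3:2, J4:4

Maximum worker degree is 3, achieved by: W2, W3
Minimum job degree is 1, achieved by: J1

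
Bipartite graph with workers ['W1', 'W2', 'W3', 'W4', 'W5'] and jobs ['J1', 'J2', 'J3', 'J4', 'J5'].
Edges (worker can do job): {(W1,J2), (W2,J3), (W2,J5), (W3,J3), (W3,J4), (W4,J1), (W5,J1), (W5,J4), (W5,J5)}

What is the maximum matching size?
Maximum matching size = 5

Maximum matching: {(W1,J2), (W2,J5), (W3,J3), (W4,J1), (W5,J4)}
Size: 5

This assigns 5 workers to 5 distinct jobs.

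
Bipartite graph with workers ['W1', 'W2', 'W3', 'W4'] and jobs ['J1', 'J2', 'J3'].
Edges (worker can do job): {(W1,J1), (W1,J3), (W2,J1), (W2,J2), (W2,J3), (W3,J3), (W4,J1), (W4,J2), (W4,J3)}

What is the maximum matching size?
Maximum matching size = 3

Maximum matching: {(W1,J1), (W2,J2), (W4,J3)}
Size: 3

This assigns 3 workers to 3 distinct jobs.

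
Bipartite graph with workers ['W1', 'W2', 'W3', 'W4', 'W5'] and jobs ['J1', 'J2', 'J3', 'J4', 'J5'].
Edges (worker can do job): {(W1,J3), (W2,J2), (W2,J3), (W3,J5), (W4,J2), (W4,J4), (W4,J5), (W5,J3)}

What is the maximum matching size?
Maximum matching size = 4

Maximum matching: {(W2,J2), (W3,J5), (W4,J4), (W5,J3)}
Size: 4

This assigns 4 workers to 4 distinct jobs.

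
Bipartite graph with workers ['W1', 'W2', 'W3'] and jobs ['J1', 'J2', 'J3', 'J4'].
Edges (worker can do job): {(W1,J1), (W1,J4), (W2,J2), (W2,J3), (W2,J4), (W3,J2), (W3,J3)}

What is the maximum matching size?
Maximum matching size = 3

Maximum matching: {(W1,J1), (W2,J4), (W3,J2)}
Size: 3

This assigns 3 workers to 3 distinct jobs.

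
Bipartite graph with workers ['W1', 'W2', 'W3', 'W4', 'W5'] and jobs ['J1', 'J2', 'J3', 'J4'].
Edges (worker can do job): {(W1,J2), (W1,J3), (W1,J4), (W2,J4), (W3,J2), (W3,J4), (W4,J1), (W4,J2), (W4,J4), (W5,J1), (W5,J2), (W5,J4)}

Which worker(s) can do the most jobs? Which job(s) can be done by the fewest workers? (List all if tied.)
Most versatile: W1, W4, W5 (3 jobs); Least covered: J3 (1 workers)

Worker degrees (jobs they can do): W1:3, W2:1, W3:2, W4:3, W5:3
Job degrees (workers who can do it): J1:2, J2:4, J3:1, J4:5

Maximum worker degree is 3, achieved by: W1, W4, W5
Minimum job degree is 1, achieved by: J3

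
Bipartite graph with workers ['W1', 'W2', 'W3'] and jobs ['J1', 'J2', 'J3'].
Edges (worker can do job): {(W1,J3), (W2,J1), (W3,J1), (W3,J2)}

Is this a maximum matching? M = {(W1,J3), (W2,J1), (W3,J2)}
Yes, size 3 is maximum

Proposed matching has size 3.
Maximum matching size for this graph: 3.

This is a maximum matching.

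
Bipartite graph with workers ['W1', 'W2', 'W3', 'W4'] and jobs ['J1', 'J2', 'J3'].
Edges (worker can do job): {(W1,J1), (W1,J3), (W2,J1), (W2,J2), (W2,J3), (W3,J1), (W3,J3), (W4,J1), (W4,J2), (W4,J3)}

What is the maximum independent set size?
Maximum independent set = 4

By König's theorem:
- Min vertex cover = Max matching = 3
- Max independent set = Total vertices - Min vertex cover
- Max independent set = 7 - 3 = 4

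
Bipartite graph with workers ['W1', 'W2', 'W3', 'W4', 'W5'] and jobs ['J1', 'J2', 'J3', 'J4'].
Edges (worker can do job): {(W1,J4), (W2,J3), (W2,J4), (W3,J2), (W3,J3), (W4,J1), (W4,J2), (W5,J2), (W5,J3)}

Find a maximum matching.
Matching: {(W1,J4), (W3,J2), (W4,J1), (W5,J3)}

Maximum matching (size 4):
  W1 → J4
  W3 → J2
  W4 → J1
  W5 → J3

Each worker is assigned to at most one job, and each job to at most one worker.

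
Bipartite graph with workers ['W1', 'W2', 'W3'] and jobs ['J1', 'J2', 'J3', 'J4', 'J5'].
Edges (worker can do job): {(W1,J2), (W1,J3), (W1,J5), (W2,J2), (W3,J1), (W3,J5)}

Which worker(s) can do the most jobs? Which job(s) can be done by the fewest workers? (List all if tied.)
Most versatile: W1 (3 jobs); Least covered: J4 (0 workers)

Worker degrees (jobs they can do): W1:3, W2:1, W3:2
Job degrees (workers who can do it): J1:1, J2:2, J3:1, J4:0, J5:2

Maximum worker degree is 3, achieved by: W1
Minimum job degree is 0, achieved by: J4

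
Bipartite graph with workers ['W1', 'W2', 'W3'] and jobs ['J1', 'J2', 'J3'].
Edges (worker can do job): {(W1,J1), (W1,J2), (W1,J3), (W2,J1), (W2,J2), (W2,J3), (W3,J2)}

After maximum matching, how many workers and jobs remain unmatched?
Unmatched: 0 workers, 0 jobs

Maximum matching size: 3
Workers: 3 total, 3 matched, 0 unmatched
Jobs: 3 total, 3 matched, 0 unmatched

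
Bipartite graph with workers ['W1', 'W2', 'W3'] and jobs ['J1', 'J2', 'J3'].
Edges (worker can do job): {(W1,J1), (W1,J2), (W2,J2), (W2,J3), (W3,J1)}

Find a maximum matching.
Matching: {(W1,J2), (W2,J3), (W3,J1)}

Maximum matching (size 3):
  W1 → J2
  W2 → J3
  W3 → J1

Each worker is assigned to at most one job, and each job to at most one worker.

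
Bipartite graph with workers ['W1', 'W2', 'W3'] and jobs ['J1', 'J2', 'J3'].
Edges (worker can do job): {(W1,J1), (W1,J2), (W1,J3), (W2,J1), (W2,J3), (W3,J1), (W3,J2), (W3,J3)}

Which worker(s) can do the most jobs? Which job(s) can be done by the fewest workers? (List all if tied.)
Most versatile: W1, W3 (3 jobs); Least covered: J2 (2 workers)

Worker degrees (jobs they can do): W1:3, W2:2, W3:3
Job degrees (workers who can do it): J1:3, J2:2, J3:3

Maximum worker degree is 3, achieved by: W1, W3
Minimum job degree is 2, achieved by: J2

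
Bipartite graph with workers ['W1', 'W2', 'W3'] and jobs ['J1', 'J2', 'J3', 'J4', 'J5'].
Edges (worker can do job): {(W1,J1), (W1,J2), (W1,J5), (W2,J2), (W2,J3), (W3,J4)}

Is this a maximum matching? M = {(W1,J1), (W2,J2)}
No, size 2 is not maximum

Proposed matching has size 2.
Maximum matching size for this graph: 3.

This is NOT maximum - can be improved to size 3.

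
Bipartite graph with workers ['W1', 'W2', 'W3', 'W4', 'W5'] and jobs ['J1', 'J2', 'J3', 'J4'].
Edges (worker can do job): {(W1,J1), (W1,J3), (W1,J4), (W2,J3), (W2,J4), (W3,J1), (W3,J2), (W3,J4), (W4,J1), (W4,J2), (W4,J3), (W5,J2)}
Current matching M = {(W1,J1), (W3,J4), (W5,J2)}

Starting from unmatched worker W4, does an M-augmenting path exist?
Yes: W4 → J3

An M-augmenting path alternates non-matching / matching edges, starting and ending at unmatched vertices.
Path: W4 → J3
(J3 is unmatched in M, so the path is augmenting.)
Flipping edges along this path would increase |M| from 3 to 4.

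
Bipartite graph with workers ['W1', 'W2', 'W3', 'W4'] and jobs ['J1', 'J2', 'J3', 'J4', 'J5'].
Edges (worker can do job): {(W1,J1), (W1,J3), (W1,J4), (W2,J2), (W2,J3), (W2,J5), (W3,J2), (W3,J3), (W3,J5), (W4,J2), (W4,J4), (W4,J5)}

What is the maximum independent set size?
Maximum independent set = 5

By König's theorem:
- Min vertex cover = Max matching = 4
- Max independent set = Total vertices - Min vertex cover
- Max independent set = 9 - 4 = 5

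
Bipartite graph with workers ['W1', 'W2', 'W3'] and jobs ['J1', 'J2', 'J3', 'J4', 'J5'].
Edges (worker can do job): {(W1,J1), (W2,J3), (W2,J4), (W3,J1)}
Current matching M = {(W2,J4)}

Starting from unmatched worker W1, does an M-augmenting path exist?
Yes: W1 → J1

An M-augmenting path alternates non-matching / matching edges, starting and ending at unmatched vertices.
Path: W1 → J1
(J1 is unmatched in M, so the path is augmenting.)
Flipping edges along this path would increase |M| from 1 to 2.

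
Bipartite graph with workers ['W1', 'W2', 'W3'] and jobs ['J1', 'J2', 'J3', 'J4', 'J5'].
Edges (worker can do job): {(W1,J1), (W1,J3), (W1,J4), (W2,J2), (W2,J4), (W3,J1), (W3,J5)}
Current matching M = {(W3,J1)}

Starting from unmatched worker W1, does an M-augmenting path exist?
Yes: W1 → J3

An M-augmenting path alternates non-matching / matching edges, starting and ending at unmatched vertices.
Path: W1 → J3
(J3 is unmatched in M, so the path is augmenting.)
Flipping edges along this path would increase |M| from 1 to 2.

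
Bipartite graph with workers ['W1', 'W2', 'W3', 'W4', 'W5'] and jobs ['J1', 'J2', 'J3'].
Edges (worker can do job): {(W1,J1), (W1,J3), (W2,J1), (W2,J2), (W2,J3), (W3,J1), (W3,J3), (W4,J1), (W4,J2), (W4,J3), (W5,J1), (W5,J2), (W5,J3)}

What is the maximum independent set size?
Maximum independent set = 5

By König's theorem:
- Min vertex cover = Max matching = 3
- Max independent set = Total vertices - Min vertex cover
- Max independent set = 8 - 3 = 5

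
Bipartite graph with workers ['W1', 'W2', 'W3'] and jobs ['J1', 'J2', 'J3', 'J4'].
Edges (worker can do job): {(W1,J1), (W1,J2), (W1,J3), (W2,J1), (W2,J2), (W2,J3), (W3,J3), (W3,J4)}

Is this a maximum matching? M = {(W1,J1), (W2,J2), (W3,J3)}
Yes, size 3 is maximum

Proposed matching has size 3.
Maximum matching size for this graph: 3.

This is a maximum matching.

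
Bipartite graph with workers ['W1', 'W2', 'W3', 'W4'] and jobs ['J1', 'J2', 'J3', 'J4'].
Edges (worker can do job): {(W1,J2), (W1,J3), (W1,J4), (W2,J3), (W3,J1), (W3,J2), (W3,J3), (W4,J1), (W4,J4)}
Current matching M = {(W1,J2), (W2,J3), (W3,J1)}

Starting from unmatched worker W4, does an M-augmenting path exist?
Yes: W4 → J4

An M-augmenting path alternates non-matching / matching edges, starting and ending at unmatched vertices.
Path: W4 → J4
(J4 is unmatched in M, so the path is augmenting.)
Flipping edges along this path would increase |M| from 3 to 4.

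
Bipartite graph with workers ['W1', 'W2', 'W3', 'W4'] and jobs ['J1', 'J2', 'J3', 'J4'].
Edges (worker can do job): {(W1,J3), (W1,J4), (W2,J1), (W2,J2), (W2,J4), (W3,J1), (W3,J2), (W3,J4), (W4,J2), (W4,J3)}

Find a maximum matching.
Matching: {(W1,J4), (W2,J1), (W3,J2), (W4,J3)}

Maximum matching (size 4):
  W1 → J4
  W2 → J1
  W3 → J2
  W4 → J3

Each worker is assigned to at most one job, and each job to at most one worker.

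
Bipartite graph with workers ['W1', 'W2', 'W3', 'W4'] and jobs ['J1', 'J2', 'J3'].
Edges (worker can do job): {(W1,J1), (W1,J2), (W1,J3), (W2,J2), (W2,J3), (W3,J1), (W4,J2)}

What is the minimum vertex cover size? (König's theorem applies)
Minimum vertex cover size = 3

By König's theorem: in bipartite graphs,
min vertex cover = max matching = 3

Maximum matching has size 3, so minimum vertex cover also has size 3.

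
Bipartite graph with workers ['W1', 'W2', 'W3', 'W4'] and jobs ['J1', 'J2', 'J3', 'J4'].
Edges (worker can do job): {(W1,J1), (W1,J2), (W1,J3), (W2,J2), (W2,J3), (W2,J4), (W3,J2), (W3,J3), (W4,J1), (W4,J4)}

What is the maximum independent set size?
Maximum independent set = 4

By König's theorem:
- Min vertex cover = Max matching = 4
- Max independent set = Total vertices - Min vertex cover
- Max independent set = 8 - 4 = 4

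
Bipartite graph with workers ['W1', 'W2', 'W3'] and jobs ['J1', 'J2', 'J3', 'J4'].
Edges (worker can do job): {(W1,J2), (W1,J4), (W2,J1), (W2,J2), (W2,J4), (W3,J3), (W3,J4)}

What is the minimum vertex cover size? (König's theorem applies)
Minimum vertex cover size = 3

By König's theorem: in bipartite graphs,
min vertex cover = max matching = 3

Maximum matching has size 3, so minimum vertex cover also has size 3.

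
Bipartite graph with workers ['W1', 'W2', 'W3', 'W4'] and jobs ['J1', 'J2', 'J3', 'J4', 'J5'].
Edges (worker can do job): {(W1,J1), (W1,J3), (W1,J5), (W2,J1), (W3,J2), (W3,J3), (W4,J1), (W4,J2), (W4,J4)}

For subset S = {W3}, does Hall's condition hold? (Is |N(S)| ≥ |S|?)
Yes: |N(S)| = 2, |S| = 1

Subset S = {W3}
Neighbors N(S) = {J2, J3}

|N(S)| = 2, |S| = 1
Hall's condition: |N(S)| ≥ |S| is satisfied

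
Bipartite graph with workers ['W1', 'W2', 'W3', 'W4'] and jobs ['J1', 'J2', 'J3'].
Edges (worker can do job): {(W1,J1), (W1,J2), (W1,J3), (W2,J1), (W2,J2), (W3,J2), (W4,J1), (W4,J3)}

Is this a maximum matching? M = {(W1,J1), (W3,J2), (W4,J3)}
Yes, size 3 is maximum

Proposed matching has size 3.
Maximum matching size for this graph: 3.

This is a maximum matching.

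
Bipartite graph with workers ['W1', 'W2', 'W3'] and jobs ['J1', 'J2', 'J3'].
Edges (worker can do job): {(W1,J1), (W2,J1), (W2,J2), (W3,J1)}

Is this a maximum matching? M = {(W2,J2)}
No, size 1 is not maximum

Proposed matching has size 1.
Maximum matching size for this graph: 2.

This is NOT maximum - can be improved to size 2.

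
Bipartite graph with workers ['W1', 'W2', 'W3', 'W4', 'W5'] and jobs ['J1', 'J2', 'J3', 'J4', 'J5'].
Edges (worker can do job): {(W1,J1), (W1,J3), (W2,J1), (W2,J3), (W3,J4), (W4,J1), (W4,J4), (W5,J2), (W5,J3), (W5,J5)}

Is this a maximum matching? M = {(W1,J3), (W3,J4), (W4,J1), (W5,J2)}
Yes, size 4 is maximum

Proposed matching has size 4.
Maximum matching size for this graph: 4.

This is a maximum matching.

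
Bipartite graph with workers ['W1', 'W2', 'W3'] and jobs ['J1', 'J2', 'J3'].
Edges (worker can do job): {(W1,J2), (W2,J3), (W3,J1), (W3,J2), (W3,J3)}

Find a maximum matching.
Matching: {(W1,J2), (W2,J3), (W3,J1)}

Maximum matching (size 3):
  W1 → J2
  W2 → J3
  W3 → J1

Each worker is assigned to at most one job, and each job to at most one worker.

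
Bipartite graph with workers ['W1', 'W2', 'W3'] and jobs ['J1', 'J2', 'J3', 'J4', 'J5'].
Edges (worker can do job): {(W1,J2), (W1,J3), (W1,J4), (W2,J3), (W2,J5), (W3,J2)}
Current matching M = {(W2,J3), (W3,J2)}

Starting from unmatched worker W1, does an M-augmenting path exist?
Yes: W1 → J4

An M-augmenting path alternates non-matching / matching edges, starting and ending at unmatched vertices.
Path: W1 → J4
(J4 is unmatched in M, so the path is augmenting.)
Flipping edges along this path would increase |M| from 2 to 3.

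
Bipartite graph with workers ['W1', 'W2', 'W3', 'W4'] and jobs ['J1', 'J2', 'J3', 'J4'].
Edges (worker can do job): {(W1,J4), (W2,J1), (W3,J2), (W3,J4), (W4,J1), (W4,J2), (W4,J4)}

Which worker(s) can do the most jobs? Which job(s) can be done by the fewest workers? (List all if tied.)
Most versatile: W4 (3 jobs); Least covered: J3 (0 workers)

Worker degrees (jobs they can do): W1:1, W2:1, W3:2, W4:3
Job degrees (workers who can do it): J1:2, J2:2, J3:0, J4:3

Maximum worker degree is 3, achieved by: W4
Minimum job degree is 0, achieved by: J3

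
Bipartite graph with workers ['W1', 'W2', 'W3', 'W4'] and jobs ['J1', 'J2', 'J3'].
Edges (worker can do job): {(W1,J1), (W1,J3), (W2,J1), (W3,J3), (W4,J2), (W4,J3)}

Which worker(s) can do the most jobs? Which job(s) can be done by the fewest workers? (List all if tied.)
Most versatile: W1, W4 (2 jobs); Least covered: J2 (1 workers)

Worker degrees (jobs they can do): W1:2, W2:1, W3:1, W4:2
Job degrees (workers who can do it): J1:2, J2:1, J3:3

Maximum worker degree is 2, achieved by: W1, W4
Minimum job degree is 1, achieved by: J2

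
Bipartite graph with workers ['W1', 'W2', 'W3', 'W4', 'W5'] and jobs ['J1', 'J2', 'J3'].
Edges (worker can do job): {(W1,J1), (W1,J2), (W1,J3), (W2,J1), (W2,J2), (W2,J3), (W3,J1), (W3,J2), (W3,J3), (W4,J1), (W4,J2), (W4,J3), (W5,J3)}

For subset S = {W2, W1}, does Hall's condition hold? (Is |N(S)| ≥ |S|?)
Yes: |N(S)| = 3, |S| = 2

Subset S = {W2, W1}
Neighbors N(S) = {J1, J2, J3}

|N(S)| = 3, |S| = 2
Hall's condition: |N(S)| ≥ |S| is satisfied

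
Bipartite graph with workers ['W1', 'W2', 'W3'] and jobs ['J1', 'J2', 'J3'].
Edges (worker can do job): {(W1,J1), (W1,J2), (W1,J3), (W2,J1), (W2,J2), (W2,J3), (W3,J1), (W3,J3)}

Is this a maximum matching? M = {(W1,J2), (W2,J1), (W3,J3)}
Yes, size 3 is maximum

Proposed matching has size 3.
Maximum matching size for this graph: 3.

This is a maximum matching.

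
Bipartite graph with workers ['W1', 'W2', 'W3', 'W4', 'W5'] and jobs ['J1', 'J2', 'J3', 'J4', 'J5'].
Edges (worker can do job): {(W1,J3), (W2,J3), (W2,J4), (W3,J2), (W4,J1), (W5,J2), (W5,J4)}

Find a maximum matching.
Matching: {(W1,J3), (W3,J2), (W4,J1), (W5,J4)}

Maximum matching (size 4):
  W1 → J3
  W3 → J2
  W4 → J1
  W5 → J4

Each worker is assigned to at most one job, and each job to at most one worker.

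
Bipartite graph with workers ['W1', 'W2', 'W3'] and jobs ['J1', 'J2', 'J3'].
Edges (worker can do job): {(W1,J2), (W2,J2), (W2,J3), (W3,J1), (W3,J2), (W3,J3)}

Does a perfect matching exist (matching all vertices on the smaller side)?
Yes, perfect matching exists (size 3)

Perfect matching: {(W1,J2), (W2,J3), (W3,J1)}
All 3 vertices on the smaller side are matched.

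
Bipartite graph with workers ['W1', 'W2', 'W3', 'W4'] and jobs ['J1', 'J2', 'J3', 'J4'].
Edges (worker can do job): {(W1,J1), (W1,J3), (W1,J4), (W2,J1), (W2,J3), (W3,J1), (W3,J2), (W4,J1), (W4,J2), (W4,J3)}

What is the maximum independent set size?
Maximum independent set = 4

By König's theorem:
- Min vertex cover = Max matching = 4
- Max independent set = Total vertices - Min vertex cover
- Max independent set = 8 - 4 = 4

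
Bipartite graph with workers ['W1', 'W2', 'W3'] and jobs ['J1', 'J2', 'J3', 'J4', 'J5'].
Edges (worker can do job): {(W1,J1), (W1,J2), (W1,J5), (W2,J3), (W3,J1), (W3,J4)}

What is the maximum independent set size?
Maximum independent set = 5

By König's theorem:
- Min vertex cover = Max matching = 3
- Max independent set = Total vertices - Min vertex cover
- Max independent set = 8 - 3 = 5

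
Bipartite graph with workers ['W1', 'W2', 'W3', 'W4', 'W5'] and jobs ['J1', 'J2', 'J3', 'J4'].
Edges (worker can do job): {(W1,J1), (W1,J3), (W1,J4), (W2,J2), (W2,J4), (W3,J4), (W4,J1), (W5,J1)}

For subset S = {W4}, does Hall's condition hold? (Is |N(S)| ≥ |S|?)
Yes: |N(S)| = 1, |S| = 1

Subset S = {W4}
Neighbors N(S) = {J1}

|N(S)| = 1, |S| = 1
Hall's condition: |N(S)| ≥ |S| is satisfied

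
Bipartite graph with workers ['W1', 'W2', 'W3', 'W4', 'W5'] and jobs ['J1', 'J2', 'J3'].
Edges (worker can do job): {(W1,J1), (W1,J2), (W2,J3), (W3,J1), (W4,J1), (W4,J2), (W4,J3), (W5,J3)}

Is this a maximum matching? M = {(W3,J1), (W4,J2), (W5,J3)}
Yes, size 3 is maximum

Proposed matching has size 3.
Maximum matching size for this graph: 3.

This is a maximum matching.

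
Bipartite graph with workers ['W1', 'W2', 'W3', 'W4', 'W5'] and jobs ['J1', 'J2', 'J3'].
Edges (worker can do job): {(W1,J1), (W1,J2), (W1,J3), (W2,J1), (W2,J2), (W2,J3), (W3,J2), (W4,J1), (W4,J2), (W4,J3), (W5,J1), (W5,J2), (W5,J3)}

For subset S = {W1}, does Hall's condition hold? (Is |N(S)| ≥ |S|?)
Yes: |N(S)| = 3, |S| = 1

Subset S = {W1}
Neighbors N(S) = {J1, J2, J3}

|N(S)| = 3, |S| = 1
Hall's condition: |N(S)| ≥ |S| is satisfied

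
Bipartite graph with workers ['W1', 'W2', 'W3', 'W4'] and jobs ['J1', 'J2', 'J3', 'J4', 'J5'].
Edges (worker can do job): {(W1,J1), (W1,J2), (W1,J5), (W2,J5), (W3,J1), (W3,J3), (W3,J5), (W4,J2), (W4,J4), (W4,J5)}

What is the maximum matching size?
Maximum matching size = 4

Maximum matching: {(W1,J2), (W2,J5), (W3,J3), (W4,J4)}
Size: 4

This assigns 4 workers to 4 distinct jobs.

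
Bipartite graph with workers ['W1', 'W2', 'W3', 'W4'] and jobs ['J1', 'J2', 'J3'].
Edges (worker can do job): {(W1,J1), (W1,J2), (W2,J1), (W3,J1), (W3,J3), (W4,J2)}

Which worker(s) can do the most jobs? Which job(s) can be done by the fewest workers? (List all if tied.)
Most versatile: W1, W3 (2 jobs); Least covered: J3 (1 workers)

Worker degrees (jobs they can do): W1:2, W2:1, W3:2, W4:1
Job degrees (workers who can do it): J1:3, J2:2, J3:1

Maximum worker degree is 2, achieved by: W1, W3
Minimum job degree is 1, achieved by: J3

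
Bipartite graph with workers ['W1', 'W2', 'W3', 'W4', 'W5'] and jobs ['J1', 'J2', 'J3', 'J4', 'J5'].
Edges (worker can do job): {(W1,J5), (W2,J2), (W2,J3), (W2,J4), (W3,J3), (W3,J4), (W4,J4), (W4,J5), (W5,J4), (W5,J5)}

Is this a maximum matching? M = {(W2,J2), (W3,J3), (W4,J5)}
No, size 3 is not maximum

Proposed matching has size 3.
Maximum matching size for this graph: 4.

This is NOT maximum - can be improved to size 4.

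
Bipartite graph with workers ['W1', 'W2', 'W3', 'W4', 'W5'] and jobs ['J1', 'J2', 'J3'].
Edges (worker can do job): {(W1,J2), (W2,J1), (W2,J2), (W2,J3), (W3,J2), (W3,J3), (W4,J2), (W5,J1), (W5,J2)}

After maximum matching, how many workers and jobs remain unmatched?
Unmatched: 2 workers, 0 jobs

Maximum matching size: 3
Workers: 5 total, 3 matched, 2 unmatched
Jobs: 3 total, 3 matched, 0 unmatched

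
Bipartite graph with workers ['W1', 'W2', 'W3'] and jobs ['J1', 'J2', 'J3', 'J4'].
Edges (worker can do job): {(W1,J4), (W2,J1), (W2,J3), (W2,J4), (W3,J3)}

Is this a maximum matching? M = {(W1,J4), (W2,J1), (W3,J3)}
Yes, size 3 is maximum

Proposed matching has size 3.
Maximum matching size for this graph: 3.

This is a maximum matching.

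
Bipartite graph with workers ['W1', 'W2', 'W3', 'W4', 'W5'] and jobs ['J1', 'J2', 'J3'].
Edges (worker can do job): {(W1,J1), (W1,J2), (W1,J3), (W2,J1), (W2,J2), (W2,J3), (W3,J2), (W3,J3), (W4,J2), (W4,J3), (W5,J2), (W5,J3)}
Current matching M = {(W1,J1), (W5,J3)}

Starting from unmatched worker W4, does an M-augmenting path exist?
Yes: W4 → J2

An M-augmenting path alternates non-matching / matching edges, starting and ending at unmatched vertices.
Path: W4 → J2
(J2 is unmatched in M, so the path is augmenting.)
Flipping edges along this path would increase |M| from 2 to 3.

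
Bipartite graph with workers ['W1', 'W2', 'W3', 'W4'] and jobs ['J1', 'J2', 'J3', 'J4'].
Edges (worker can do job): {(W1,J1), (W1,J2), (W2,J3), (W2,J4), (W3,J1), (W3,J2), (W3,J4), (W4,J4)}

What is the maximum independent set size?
Maximum independent set = 4

By König's theorem:
- Min vertex cover = Max matching = 4
- Max independent set = Total vertices - Min vertex cover
- Max independent set = 8 - 4 = 4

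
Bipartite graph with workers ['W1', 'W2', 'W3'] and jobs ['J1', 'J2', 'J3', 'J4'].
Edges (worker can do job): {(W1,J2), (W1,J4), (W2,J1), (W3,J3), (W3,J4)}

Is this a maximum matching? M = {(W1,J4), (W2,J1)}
No, size 2 is not maximum

Proposed matching has size 2.
Maximum matching size for this graph: 3.

This is NOT maximum - can be improved to size 3.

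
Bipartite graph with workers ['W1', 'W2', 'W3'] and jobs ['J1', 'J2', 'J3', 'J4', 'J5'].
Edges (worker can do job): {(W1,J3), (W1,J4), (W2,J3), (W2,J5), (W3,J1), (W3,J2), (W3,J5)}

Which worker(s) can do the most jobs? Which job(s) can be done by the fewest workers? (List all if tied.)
Most versatile: W3 (3 jobs); Least covered: J1, J2, J4 (1 workers)

Worker degrees (jobs they can do): W1:2, W2:2, W3:3
Job degrees (workers who can do it): J1:1, J2:1, J3:2, J4:1, J5:2

Maximum worker degree is 3, achieved by: W3
Minimum job degree is 1, achieved by: J1, J2, J4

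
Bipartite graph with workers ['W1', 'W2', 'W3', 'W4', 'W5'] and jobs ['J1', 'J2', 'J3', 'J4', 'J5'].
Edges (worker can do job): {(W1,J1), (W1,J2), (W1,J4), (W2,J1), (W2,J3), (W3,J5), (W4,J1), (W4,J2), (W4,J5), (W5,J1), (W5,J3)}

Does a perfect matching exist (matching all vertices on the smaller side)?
Yes, perfect matching exists (size 5)

Perfect matching: {(W1,J4), (W2,J1), (W3,J5), (W4,J2), (W5,J3)}
All 5 vertices on the smaller side are matched.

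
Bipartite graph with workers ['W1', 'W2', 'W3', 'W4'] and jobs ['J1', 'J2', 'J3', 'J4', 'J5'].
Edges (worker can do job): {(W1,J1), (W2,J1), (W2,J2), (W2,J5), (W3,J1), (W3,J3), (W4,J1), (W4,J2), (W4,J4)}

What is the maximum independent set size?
Maximum independent set = 5

By König's theorem:
- Min vertex cover = Max matching = 4
- Max independent set = Total vertices - Min vertex cover
- Max independent set = 9 - 4 = 5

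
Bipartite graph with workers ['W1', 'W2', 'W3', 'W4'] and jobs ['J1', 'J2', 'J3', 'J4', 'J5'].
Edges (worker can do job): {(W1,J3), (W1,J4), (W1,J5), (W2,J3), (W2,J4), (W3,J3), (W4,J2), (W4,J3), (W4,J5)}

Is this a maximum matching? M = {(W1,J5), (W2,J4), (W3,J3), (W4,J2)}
Yes, size 4 is maximum

Proposed matching has size 4.
Maximum matching size for this graph: 4.

This is a maximum matching.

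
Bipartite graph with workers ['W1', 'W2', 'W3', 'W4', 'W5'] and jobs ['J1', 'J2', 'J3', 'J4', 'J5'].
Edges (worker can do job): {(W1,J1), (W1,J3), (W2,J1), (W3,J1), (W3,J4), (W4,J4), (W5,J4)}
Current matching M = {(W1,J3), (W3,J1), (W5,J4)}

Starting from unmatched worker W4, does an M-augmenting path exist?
No augmenting path from W4

Alternating search from W4 reaches jobs: {J4}.
Every reachable job is already matched in M, and following those matched edges back to workers exposes no further unvisited jobs.
No M-augmenting path from W4 exists.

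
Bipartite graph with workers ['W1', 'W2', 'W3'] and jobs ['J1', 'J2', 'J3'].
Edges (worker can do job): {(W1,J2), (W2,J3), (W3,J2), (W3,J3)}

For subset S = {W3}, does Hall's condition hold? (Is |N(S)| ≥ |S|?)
Yes: |N(S)| = 2, |S| = 1

Subset S = {W3}
Neighbors N(S) = {J2, J3}

|N(S)| = 2, |S| = 1
Hall's condition: |N(S)| ≥ |S| is satisfied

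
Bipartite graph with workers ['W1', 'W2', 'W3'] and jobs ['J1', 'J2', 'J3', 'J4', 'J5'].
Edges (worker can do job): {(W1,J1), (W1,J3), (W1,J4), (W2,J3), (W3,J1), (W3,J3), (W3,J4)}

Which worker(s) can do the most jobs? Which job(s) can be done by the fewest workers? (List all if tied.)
Most versatile: W1, W3 (3 jobs); Least covered: J2, J5 (0 workers)

Worker degrees (jobs they can do): W1:3, W2:1, W3:3
Job degrees (workers who can do it): J1:2, J2:0, J3:3, J4:2, J5:0

Maximum worker degree is 3, achieved by: W1, W3
Minimum job degree is 0, achieved by: J2, J5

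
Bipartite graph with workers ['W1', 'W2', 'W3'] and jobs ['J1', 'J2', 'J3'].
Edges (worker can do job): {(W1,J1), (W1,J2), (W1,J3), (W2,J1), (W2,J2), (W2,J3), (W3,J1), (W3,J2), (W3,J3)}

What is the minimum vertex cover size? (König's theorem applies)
Minimum vertex cover size = 3

By König's theorem: in bipartite graphs,
min vertex cover = max matching = 3

Maximum matching has size 3, so minimum vertex cover also has size 3.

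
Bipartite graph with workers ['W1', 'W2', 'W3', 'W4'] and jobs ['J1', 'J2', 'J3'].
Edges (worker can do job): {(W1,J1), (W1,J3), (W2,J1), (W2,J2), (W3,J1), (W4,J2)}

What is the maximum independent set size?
Maximum independent set = 4

By König's theorem:
- Min vertex cover = Max matching = 3
- Max independent set = Total vertices - Min vertex cover
- Max independent set = 7 - 3 = 4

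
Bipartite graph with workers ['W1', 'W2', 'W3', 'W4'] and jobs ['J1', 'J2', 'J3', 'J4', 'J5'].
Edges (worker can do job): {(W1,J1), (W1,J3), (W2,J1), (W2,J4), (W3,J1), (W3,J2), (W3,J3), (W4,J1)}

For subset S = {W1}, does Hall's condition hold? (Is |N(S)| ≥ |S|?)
Yes: |N(S)| = 2, |S| = 1

Subset S = {W1}
Neighbors N(S) = {J1, J3}

|N(S)| = 2, |S| = 1
Hall's condition: |N(S)| ≥ |S| is satisfied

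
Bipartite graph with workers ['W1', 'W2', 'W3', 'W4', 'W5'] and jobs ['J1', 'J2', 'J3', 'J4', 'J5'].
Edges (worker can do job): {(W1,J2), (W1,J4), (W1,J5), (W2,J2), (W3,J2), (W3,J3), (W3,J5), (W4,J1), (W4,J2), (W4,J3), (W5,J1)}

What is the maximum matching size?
Maximum matching size = 5

Maximum matching: {(W1,J4), (W2,J2), (W3,J5), (W4,J3), (W5,J1)}
Size: 5

This assigns 5 workers to 5 distinct jobs.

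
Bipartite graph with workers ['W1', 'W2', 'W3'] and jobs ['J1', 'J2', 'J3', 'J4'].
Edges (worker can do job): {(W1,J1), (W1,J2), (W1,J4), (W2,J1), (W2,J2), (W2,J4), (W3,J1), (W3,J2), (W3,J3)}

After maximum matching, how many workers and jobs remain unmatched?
Unmatched: 0 workers, 1 jobs

Maximum matching size: 3
Workers: 3 total, 3 matched, 0 unmatched
Jobs: 4 total, 3 matched, 1 unmatched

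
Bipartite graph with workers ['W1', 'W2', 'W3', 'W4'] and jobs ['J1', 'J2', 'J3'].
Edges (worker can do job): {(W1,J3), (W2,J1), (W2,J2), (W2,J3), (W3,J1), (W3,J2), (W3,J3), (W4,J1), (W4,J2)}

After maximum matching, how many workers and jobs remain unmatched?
Unmatched: 1 workers, 0 jobs

Maximum matching size: 3
Workers: 4 total, 3 matched, 1 unmatched
Jobs: 3 total, 3 matched, 0 unmatched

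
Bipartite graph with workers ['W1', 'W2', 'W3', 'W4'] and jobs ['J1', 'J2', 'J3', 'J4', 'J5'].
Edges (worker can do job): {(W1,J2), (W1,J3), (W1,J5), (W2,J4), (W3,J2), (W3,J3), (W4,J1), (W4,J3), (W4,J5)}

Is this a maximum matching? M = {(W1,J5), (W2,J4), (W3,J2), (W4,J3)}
Yes, size 4 is maximum

Proposed matching has size 4.
Maximum matching size for this graph: 4.

This is a maximum matching.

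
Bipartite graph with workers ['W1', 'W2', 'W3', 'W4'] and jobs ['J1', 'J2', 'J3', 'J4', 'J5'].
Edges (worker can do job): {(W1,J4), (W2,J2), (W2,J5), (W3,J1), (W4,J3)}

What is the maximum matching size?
Maximum matching size = 4

Maximum matching: {(W1,J4), (W2,J5), (W3,J1), (W4,J3)}
Size: 4

This assigns 4 workers to 4 distinct jobs.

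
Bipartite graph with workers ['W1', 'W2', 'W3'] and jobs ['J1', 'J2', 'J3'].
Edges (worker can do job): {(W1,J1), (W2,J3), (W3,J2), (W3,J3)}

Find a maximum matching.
Matching: {(W1,J1), (W2,J3), (W3,J2)}

Maximum matching (size 3):
  W1 → J1
  W2 → J3
  W3 → J2

Each worker is assigned to at most one job, and each job to at most one worker.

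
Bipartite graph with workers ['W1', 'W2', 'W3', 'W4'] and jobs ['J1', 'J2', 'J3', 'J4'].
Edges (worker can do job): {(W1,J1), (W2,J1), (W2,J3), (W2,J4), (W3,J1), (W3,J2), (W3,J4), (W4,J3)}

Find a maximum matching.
Matching: {(W1,J1), (W2,J4), (W3,J2), (W4,J3)}

Maximum matching (size 4):
  W1 → J1
  W2 → J4
  W3 → J2
  W4 → J3

Each worker is assigned to at most one job, and each job to at most one worker.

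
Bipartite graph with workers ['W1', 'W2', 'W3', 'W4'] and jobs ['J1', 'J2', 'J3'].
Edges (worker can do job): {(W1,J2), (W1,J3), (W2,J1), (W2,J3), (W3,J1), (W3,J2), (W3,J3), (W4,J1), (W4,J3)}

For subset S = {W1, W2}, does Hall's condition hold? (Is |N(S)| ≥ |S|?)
Yes: |N(S)| = 3, |S| = 2

Subset S = {W1, W2}
Neighbors N(S) = {J1, J2, J3}

|N(S)| = 3, |S| = 2
Hall's condition: |N(S)| ≥ |S| is satisfied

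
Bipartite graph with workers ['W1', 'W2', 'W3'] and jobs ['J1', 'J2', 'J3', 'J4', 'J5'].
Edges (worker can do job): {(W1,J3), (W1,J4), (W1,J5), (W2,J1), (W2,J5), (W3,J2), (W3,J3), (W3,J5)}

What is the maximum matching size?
Maximum matching size = 3

Maximum matching: {(W1,J5), (W2,J1), (W3,J2)}
Size: 3

This assigns 3 workers to 3 distinct jobs.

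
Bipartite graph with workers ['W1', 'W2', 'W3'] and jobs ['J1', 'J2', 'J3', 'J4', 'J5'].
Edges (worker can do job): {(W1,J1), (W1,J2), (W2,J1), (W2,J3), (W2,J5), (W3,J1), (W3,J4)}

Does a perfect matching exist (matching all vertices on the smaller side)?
Yes, perfect matching exists (size 3)

Perfect matching: {(W1,J1), (W2,J5), (W3,J4)}
All 3 vertices on the smaller side are matched.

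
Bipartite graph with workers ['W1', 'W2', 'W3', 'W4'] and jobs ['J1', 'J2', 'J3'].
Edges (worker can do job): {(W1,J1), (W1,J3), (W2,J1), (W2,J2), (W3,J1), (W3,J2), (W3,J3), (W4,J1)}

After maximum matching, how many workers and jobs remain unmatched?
Unmatched: 1 workers, 0 jobs

Maximum matching size: 3
Workers: 4 total, 3 matched, 1 unmatched
Jobs: 3 total, 3 matched, 0 unmatched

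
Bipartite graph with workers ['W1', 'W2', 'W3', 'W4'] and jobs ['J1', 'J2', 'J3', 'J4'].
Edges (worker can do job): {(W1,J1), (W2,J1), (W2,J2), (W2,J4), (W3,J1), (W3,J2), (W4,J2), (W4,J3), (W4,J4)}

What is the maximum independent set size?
Maximum independent set = 4

By König's theorem:
- Min vertex cover = Max matching = 4
- Max independent set = Total vertices - Min vertex cover
- Max independent set = 8 - 4 = 4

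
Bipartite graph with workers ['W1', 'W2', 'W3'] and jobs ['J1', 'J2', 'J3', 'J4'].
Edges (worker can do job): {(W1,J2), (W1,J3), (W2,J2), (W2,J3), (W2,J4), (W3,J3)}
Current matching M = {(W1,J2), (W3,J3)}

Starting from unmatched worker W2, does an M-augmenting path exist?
Yes: W2 → J4

An M-augmenting path alternates non-matching / matching edges, starting and ending at unmatched vertices.
Path: W2 → J4
(J4 is unmatched in M, so the path is augmenting.)
Flipping edges along this path would increase |M| from 2 to 3.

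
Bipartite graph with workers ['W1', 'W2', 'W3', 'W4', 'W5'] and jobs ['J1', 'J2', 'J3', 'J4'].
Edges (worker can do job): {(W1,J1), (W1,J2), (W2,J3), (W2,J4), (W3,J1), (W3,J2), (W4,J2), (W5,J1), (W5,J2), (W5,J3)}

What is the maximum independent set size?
Maximum independent set = 5

By König's theorem:
- Min vertex cover = Max matching = 4
- Max independent set = Total vertices - Min vertex cover
- Max independent set = 9 - 4 = 5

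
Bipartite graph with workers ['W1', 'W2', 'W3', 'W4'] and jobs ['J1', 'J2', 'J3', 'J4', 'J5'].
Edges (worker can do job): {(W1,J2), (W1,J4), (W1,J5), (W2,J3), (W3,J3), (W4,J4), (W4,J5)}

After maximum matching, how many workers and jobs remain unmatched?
Unmatched: 1 workers, 2 jobs

Maximum matching size: 3
Workers: 4 total, 3 matched, 1 unmatched
Jobs: 5 total, 3 matched, 2 unmatched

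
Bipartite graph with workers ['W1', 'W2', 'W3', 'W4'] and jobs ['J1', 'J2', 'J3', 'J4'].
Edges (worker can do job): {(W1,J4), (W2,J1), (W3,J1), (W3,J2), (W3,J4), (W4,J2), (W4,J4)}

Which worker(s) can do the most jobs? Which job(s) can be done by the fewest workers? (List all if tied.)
Most versatile: W3 (3 jobs); Least covered: J3 (0 workers)

Worker degrees (jobs they can do): W1:1, W2:1, W3:3, W4:2
Job degrees (workers who can do it): J1:2, J2:2, J3:0, J4:3

Maximum worker degree is 3, achieved by: W3
Minimum job degree is 0, achieved by: J3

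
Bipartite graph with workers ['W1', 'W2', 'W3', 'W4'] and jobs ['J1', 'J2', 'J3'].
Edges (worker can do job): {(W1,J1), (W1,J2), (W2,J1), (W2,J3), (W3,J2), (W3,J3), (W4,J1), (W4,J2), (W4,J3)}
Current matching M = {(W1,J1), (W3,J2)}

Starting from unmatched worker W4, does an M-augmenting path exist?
Yes: W4 → J3

An M-augmenting path alternates non-matching / matching edges, starting and ending at unmatched vertices.
Path: W4 → J3
(J3 is unmatched in M, so the path is augmenting.)
Flipping edges along this path would increase |M| from 2 to 3.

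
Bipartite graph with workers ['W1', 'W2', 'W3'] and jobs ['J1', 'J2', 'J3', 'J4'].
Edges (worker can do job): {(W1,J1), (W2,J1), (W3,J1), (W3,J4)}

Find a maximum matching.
Matching: {(W1,J1), (W3,J4)}

Maximum matching (size 2):
  W1 → J1
  W3 → J4

Each worker is assigned to at most one job, and each job to at most one worker.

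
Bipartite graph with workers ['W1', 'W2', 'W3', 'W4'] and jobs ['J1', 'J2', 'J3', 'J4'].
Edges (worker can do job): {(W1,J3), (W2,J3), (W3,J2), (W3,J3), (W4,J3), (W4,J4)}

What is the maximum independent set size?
Maximum independent set = 5

By König's theorem:
- Min vertex cover = Max matching = 3
- Max independent set = Total vertices - Min vertex cover
- Max independent set = 8 - 3 = 5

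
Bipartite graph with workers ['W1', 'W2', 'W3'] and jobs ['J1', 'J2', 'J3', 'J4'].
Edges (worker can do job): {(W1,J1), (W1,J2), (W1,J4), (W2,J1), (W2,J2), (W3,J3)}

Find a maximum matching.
Matching: {(W1,J2), (W2,J1), (W3,J3)}

Maximum matching (size 3):
  W1 → J2
  W2 → J1
  W3 → J3

Each worker is assigned to at most one job, and each job to at most one worker.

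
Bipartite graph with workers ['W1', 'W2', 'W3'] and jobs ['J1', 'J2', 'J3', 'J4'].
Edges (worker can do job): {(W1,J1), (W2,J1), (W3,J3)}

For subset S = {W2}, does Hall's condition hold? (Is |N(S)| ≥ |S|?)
Yes: |N(S)| = 1, |S| = 1

Subset S = {W2}
Neighbors N(S) = {J1}

|N(S)| = 1, |S| = 1
Hall's condition: |N(S)| ≥ |S| is satisfied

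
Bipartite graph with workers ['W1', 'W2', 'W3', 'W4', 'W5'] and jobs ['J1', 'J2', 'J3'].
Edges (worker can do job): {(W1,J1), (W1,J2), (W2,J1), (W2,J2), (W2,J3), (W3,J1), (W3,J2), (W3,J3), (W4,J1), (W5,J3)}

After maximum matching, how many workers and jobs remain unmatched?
Unmatched: 2 workers, 0 jobs

Maximum matching size: 3
Workers: 5 total, 3 matched, 2 unmatched
Jobs: 3 total, 3 matched, 0 unmatched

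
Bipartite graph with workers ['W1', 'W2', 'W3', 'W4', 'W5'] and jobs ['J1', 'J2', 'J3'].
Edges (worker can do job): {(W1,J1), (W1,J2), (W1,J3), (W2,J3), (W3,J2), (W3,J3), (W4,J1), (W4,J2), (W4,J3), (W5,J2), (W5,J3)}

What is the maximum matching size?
Maximum matching size = 3

Maximum matching: {(W3,J2), (W4,J1), (W5,J3)}
Size: 3

This assigns 3 workers to 3 distinct jobs.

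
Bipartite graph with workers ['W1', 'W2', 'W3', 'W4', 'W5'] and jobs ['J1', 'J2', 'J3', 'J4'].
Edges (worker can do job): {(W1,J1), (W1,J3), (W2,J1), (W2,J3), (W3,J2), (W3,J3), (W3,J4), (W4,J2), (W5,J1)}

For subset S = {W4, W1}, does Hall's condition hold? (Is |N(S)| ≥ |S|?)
Yes: |N(S)| = 3, |S| = 2

Subset S = {W4, W1}
Neighbors N(S) = {J1, J2, J3}

|N(S)| = 3, |S| = 2
Hall's condition: |N(S)| ≥ |S| is satisfied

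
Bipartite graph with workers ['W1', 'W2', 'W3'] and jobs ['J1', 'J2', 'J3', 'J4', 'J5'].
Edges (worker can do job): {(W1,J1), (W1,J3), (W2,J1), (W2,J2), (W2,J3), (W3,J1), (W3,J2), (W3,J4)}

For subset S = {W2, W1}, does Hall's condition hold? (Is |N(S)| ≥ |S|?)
Yes: |N(S)| = 3, |S| = 2

Subset S = {W2, W1}
Neighbors N(S) = {J1, J2, J3}

|N(S)| = 3, |S| = 2
Hall's condition: |N(S)| ≥ |S| is satisfied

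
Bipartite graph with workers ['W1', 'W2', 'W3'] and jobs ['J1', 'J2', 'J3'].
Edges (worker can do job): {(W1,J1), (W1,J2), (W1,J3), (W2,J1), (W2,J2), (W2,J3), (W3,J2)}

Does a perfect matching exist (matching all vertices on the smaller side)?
Yes, perfect matching exists (size 3)

Perfect matching: {(W1,J1), (W2,J3), (W3,J2)}
All 3 vertices on the smaller side are matched.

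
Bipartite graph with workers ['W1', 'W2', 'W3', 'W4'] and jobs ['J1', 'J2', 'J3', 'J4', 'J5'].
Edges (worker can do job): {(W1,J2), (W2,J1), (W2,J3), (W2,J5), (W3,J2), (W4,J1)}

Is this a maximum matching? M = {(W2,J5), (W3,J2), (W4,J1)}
Yes, size 3 is maximum

Proposed matching has size 3.
Maximum matching size for this graph: 3.

This is a maximum matching.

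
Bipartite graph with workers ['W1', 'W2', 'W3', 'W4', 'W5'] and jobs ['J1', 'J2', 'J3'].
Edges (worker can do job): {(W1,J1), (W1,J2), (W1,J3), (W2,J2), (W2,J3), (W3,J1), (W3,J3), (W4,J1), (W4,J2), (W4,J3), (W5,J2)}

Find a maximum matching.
Matching: {(W3,J1), (W4,J3), (W5,J2)}

Maximum matching (size 3):
  W3 → J1
  W4 → J3
  W5 → J2

Each worker is assigned to at most one job, and each job to at most one worker.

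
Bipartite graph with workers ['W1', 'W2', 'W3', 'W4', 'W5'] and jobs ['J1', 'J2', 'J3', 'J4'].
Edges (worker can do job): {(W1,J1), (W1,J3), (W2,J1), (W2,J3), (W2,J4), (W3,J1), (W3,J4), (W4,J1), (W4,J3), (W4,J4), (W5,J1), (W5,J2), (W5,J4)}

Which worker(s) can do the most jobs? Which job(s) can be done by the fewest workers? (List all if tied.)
Most versatile: W2, W4, W5 (3 jobs); Least covered: J2 (1 workers)

Worker degrees (jobs they can do): W1:2, W2:3, W3:2, W4:3, W5:3
Job degrees (workers who can do it): J1:5, J2:1, J3:3, J4:4

Maximum worker degree is 3, achieved by: W2, W4, W5
Minimum job degree is 1, achieved by: J2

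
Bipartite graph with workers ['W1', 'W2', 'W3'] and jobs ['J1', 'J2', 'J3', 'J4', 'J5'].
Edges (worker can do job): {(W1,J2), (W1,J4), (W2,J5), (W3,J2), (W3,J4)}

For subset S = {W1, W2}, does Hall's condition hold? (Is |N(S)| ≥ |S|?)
Yes: |N(S)| = 3, |S| = 2

Subset S = {W1, W2}
Neighbors N(S) = {J2, J4, J5}

|N(S)| = 3, |S| = 2
Hall's condition: |N(S)| ≥ |S| is satisfied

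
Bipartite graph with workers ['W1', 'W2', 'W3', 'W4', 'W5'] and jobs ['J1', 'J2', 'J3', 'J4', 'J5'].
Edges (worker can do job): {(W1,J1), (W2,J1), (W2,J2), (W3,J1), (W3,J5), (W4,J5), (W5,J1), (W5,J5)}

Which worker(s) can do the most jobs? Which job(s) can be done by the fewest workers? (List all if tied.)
Most versatile: W2, W3, W5 (2 jobs); Least covered: J3, J4 (0 workers)

Worker degrees (jobs they can do): W1:1, W2:2, W3:2, W4:1, W5:2
Job degrees (workers who can do it): J1:4, J2:1, J3:0, J4:0, J5:3

Maximum worker degree is 2, achieved by: W2, W3, W5
Minimum job degree is 0, achieved by: J3, J4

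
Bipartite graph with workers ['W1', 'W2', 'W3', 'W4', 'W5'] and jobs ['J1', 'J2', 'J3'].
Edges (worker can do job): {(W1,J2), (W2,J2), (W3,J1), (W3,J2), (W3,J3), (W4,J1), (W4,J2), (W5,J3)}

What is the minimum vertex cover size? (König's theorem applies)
Minimum vertex cover size = 3

By König's theorem: in bipartite graphs,
min vertex cover = max matching = 3

Maximum matching has size 3, so minimum vertex cover also has size 3.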